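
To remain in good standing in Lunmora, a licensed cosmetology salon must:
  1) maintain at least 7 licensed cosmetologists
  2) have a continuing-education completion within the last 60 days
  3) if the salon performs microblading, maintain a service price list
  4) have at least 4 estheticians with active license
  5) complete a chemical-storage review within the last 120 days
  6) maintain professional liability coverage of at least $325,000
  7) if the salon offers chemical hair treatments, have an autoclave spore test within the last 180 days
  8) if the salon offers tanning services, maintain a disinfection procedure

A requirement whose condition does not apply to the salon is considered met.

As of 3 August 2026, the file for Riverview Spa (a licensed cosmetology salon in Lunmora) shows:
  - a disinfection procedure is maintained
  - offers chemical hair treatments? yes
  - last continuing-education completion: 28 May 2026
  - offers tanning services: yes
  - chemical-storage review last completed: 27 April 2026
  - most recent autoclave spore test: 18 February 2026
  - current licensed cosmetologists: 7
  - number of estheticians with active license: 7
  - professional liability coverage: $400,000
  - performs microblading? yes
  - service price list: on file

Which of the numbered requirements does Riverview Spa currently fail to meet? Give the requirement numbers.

1. licensed cosmetologists 7 ≥ 7 → met
2. continuing-education completion 67 days ago vs limit 60 → not met
3. condition 'performs microblading' holds; service price list present → met
4. estheticians with active license 7 ≥ 4 → met
5. chemical-storage review 98 days ago vs limit 120 → met
6. professional liability coverage $400,000 ≥ $325,000 → met
7. condition 'offers chemical hair treatments' holds; autoclave spore test 166 days ago vs limit 180 → met
8. condition 'offers tanning services' holds; disinfection procedure present → met
Not met: 2

2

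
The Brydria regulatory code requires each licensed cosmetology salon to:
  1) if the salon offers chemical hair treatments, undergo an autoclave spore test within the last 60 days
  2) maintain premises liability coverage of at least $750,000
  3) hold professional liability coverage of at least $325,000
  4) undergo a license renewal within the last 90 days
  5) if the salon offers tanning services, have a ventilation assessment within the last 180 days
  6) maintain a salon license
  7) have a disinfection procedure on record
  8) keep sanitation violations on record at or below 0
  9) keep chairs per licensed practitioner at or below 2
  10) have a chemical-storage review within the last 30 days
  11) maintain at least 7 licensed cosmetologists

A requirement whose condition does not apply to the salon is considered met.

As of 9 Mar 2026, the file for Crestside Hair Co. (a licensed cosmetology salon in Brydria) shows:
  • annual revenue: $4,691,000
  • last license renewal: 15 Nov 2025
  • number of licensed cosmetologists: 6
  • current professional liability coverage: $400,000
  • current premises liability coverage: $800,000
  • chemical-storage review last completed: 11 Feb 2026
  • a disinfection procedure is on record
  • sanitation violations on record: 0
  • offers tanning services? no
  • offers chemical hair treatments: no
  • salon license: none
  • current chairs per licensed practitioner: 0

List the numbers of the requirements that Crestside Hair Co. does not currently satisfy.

4, 6, 11

1. condition 'offers chemical hair treatments' does not hold → requirement n/a → met
2. premises liability coverage $800,000 ≥ $750,000 → met
3. professional liability coverage $400,000 ≥ $325,000 → met
4. license renewal 114 days ago vs limit 90 → not met
5. condition 'offers tanning services' does not hold → requirement n/a → met
6. salon license absent → not met
7. disinfection procedure present → met
8. sanitation violations on record 0 ≤ 0 → met
9. chairs per licensed practitioner 0 ≤ 2 → met
10. chemical-storage review 26 days ago vs limit 30 → met
11. licensed cosmetologists 6 < 7 → not met
Not met: 4, 6, 11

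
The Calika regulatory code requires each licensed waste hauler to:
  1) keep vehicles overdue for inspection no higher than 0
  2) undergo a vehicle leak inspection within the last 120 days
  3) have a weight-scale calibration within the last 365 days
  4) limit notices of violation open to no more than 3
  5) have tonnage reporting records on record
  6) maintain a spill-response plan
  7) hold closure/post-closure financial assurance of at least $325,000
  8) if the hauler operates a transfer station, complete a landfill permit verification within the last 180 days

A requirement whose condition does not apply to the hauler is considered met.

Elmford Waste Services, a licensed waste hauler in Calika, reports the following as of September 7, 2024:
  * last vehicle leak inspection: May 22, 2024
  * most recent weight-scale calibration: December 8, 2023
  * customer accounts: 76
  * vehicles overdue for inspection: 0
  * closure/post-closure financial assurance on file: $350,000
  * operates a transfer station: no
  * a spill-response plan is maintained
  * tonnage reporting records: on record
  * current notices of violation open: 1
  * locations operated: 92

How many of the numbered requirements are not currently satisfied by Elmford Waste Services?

0

1. vehicles overdue for inspection 0 ≤ 0 → met
2. vehicle leak inspection 108 days ago vs limit 120 → met
3. weight-scale calibration 274 days ago vs limit 365 → met
4. notices of violation open 1 ≤ 3 → met
5. tonnage reporting records present → met
6. spill-response plan present → met
7. closure/post-closure financial assurance $350,000 ≥ $325,000 → met
8. condition 'operates a transfer station' does not hold → requirement n/a → met
Not met: 0 of 8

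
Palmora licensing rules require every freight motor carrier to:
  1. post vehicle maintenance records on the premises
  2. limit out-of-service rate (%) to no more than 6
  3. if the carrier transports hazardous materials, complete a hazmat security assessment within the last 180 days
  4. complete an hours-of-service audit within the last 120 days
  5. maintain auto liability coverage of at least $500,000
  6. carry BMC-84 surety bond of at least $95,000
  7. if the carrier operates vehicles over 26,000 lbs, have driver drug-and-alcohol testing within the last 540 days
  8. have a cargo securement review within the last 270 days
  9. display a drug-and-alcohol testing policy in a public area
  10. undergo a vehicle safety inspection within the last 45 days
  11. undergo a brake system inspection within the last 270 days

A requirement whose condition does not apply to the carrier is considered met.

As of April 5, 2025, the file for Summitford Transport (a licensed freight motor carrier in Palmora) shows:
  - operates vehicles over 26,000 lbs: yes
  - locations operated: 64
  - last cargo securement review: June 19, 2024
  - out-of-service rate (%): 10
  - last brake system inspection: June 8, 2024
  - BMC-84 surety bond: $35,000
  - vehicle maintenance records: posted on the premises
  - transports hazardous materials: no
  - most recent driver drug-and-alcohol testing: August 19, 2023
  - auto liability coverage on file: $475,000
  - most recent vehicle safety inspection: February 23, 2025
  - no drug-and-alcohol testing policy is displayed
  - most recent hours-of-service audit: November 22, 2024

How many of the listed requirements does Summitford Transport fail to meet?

1. vehicle maintenance records present → met
2. out-of-service rate (%) 10 > 6 → not met
3. condition 'transports hazardous materials' does not hold → requirement n/a → met
4. hours-of-service audit 134 days ago vs limit 120 → not met
5. auto liability coverage $475,000 < $500,000 → not met
6. BMC-84 surety bond $35,000 < $95,000 → not met
7. condition 'operates vehicles over 26,000 lbs' holds; driver drug-and-alcohol testing 595 days ago vs limit 540 → not met
8. cargo securement review 290 days ago vs limit 270 → not met
9. drug-and-alcohol testing policy absent → not met
10. vehicle safety inspection 41 days ago vs limit 45 → met
11. brake system inspection 301 days ago vs limit 270 → not met
Not met: 8 of 11

8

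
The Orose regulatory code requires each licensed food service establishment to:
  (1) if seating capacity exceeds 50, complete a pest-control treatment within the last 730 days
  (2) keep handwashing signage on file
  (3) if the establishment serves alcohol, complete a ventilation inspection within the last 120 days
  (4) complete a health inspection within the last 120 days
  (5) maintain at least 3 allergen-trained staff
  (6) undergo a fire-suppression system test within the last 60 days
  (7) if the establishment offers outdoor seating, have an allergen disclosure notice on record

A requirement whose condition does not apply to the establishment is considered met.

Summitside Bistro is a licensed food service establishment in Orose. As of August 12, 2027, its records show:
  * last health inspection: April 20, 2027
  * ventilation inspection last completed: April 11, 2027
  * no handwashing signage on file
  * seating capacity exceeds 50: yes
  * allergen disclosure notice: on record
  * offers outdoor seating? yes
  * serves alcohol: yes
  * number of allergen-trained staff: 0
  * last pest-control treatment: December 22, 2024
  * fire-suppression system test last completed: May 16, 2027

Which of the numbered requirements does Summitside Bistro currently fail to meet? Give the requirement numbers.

1, 2, 3, 5, 6

1. condition 'seating capacity exceeds 50' holds; pest-control treatment 963 days ago vs limit 730 → not met
2. handwashing signage absent → not met
3. condition 'serves alcohol' holds; ventilation inspection 123 days ago vs limit 120 → not met
4. health inspection 114 days ago vs limit 120 → met
5. allergen-trained staff 0 < 3 → not met
6. fire-suppression system test 88 days ago vs limit 60 → not met
7. condition 'offers outdoor seating' holds; allergen disclosure notice present → met
Not met: 1, 2, 3, 5, 6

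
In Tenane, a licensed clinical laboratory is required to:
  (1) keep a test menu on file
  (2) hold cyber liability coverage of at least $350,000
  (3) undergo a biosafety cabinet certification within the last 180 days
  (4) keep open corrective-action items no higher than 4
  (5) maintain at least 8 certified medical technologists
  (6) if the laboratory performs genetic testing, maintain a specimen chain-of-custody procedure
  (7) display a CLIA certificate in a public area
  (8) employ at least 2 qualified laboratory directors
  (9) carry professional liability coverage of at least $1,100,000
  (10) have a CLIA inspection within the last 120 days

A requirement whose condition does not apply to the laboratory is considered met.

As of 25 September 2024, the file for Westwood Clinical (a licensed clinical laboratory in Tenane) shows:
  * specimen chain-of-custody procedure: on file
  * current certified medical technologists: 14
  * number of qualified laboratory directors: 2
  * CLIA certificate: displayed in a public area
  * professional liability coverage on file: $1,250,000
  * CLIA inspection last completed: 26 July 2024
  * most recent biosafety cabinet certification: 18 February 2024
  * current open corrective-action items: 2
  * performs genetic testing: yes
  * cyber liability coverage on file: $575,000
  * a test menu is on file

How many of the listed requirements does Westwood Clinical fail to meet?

1. test menu present → met
2. cyber liability coverage $575,000 ≥ $350,000 → met
3. biosafety cabinet certification 220 days ago vs limit 180 → not met
4. open corrective-action items 2 ≤ 4 → met
5. certified medical technologists 14 ≥ 8 → met
6. condition 'performs genetic testing' holds; specimen chain-of-custody procedure present → met
7. CLIA certificate present → met
8. qualified laboratory directors 2 ≥ 2 → met
9. professional liability coverage $1,250,000 ≥ $1,100,000 → met
10. CLIA inspection 61 days ago vs limit 120 → met
Not met: 1 of 10

1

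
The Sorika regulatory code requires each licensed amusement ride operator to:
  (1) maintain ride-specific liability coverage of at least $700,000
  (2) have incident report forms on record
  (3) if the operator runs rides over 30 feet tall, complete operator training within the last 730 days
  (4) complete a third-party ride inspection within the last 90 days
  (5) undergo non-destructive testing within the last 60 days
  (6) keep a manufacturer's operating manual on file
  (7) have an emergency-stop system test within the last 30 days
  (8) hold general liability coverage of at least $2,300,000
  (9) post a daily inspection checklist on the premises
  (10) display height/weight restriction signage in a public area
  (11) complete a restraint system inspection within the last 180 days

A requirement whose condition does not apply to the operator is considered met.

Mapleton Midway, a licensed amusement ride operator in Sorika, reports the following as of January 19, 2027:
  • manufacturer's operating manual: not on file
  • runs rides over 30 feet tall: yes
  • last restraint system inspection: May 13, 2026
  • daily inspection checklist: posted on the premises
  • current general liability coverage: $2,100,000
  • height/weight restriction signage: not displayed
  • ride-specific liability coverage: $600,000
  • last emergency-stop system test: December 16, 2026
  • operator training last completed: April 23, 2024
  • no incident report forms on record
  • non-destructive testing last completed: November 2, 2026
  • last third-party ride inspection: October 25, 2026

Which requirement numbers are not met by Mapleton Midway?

1, 2, 3, 5, 6, 7, 8, 10, 11

1. ride-specific liability coverage $600,000 < $700,000 → not met
2. incident report forms absent → not met
3. condition 'runs rides over 30 feet tall' holds; operator training 1001 days ago vs limit 730 → not met
4. third-party ride inspection 86 days ago vs limit 90 → met
5. non-destructive testing 78 days ago vs limit 60 → not met
6. manufacturer's operating manual absent → not met
7. emergency-stop system test 34 days ago vs limit 30 → not met
8. general liability coverage $2,100,000 < $2,300,000 → not met
9. daily inspection checklist present → met
10. height/weight restriction signage absent → not met
11. restraint system inspection 251 days ago vs limit 180 → not met
Not met: 1, 2, 3, 5, 6, 7, 8, 10, 11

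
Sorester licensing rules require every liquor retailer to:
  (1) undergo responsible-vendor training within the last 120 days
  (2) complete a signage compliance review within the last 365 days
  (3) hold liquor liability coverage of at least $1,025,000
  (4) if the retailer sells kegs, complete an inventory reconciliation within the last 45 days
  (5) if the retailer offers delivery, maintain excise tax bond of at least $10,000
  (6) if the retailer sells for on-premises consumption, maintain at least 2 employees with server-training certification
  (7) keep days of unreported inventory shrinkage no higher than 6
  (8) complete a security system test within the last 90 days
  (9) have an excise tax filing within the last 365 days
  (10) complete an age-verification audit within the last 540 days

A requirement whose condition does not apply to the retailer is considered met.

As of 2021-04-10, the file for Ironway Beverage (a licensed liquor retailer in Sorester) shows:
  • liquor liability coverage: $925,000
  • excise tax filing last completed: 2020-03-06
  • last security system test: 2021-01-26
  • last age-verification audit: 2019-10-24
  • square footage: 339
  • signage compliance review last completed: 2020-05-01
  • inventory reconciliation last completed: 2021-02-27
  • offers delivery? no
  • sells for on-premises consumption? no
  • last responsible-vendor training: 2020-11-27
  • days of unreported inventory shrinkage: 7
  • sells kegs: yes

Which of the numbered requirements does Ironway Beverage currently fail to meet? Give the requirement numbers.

1, 3, 7, 9

1. responsible-vendor training 134 days ago vs limit 120 → not met
2. signage compliance review 344 days ago vs limit 365 → met
3. liquor liability coverage $925,000 < $1,025,000 → not met
4. condition 'sells kegs' holds; inventory reconciliation 42 days ago vs limit 45 → met
5. condition 'offers delivery' does not hold → requirement n/a → met
6. condition 'sells for on-premises consumption' does not hold → requirement n/a → met
7. days of unreported inventory shrinkage 7 > 6 → not met
8. security system test 74 days ago vs limit 90 → met
9. excise tax filing 400 days ago vs limit 365 → not met
10. age-verification audit 534 days ago vs limit 540 → met
Not met: 1, 3, 7, 9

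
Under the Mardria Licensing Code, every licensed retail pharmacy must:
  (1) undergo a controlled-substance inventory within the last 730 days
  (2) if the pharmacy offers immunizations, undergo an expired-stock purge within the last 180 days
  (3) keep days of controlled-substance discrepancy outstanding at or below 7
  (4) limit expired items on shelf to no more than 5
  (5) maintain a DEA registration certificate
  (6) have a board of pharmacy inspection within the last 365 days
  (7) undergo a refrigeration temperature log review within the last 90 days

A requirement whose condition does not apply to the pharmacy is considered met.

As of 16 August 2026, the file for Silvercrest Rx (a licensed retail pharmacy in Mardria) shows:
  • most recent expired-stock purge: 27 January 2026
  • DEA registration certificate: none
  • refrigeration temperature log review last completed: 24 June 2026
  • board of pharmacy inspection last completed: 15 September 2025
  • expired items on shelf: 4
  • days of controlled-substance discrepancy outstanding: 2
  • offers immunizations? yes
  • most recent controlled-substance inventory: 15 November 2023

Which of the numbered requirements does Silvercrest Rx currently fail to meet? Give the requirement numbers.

1. controlled-substance inventory 1005 days ago vs limit 730 → not met
2. condition 'offers immunizations' holds; expired-stock purge 201 days ago vs limit 180 → not met
3. days of controlled-substance discrepancy outstanding 2 ≤ 7 → met
4. expired items on shelf 4 ≤ 5 → met
5. DEA registration certificate absent → not met
6. board of pharmacy inspection 335 days ago vs limit 365 → met
7. refrigeration temperature log review 53 days ago vs limit 90 → met
Not met: 1, 2, 5

1, 2, 5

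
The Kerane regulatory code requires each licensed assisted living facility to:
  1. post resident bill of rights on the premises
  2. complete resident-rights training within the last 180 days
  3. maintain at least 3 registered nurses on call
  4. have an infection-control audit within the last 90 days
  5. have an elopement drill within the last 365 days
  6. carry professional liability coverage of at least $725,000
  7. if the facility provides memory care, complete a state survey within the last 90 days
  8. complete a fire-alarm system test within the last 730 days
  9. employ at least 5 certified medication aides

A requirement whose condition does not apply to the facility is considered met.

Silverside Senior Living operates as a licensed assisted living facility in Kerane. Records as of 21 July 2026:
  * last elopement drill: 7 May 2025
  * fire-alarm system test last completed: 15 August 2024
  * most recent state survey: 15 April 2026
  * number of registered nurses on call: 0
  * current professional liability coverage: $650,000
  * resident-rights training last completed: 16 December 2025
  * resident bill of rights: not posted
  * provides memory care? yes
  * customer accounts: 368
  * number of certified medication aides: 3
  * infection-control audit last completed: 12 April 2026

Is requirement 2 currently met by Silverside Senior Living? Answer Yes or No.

2. resident-rights training 217 days ago vs limit 180 → not met

No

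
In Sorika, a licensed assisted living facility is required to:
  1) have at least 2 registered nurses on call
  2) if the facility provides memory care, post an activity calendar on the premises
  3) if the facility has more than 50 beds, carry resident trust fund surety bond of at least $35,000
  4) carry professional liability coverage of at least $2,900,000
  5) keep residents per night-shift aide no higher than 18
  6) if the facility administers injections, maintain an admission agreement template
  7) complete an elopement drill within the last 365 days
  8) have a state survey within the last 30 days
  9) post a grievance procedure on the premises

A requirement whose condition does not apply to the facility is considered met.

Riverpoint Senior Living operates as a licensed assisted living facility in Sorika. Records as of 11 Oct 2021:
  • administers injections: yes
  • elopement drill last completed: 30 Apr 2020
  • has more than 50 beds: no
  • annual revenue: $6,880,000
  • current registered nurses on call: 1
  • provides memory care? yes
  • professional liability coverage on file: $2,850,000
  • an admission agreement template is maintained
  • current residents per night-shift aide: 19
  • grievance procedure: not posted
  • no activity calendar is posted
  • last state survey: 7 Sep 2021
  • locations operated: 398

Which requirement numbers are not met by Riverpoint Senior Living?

1. registered nurses on call 1 < 2 → not met
2. condition 'provides memory care' holds; activity calendar absent → not met
3. condition 'has more than 50 beds' does not hold → requirement n/a → met
4. professional liability coverage $2,850,000 < $2,900,000 → not met
5. residents per night-shift aide 19 > 18 → not met
6. condition 'administers injections' holds; admission agreement template present → met
7. elopement drill 529 days ago vs limit 365 → not met
8. state survey 34 days ago vs limit 30 → not met
9. grievance procedure absent → not met
Not met: 1, 2, 4, 5, 7, 8, 9

1, 2, 4, 5, 7, 8, 9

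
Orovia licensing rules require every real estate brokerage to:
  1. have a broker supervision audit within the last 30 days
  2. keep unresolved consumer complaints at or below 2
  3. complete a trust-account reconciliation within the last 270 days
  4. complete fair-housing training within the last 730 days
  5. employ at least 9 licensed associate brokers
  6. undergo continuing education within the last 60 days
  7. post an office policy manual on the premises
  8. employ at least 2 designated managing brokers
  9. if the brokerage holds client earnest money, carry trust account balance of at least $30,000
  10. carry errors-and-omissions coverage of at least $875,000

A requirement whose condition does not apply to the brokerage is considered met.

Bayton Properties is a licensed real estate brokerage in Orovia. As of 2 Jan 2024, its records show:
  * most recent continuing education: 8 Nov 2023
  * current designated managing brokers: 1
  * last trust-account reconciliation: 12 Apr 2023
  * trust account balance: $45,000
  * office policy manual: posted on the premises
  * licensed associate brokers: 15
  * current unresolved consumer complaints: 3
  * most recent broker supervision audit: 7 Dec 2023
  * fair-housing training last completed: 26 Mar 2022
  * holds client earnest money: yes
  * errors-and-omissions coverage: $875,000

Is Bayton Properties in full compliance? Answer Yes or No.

1. broker supervision audit 26 days ago vs limit 30 → met
2. unresolved consumer complaints 3 > 2 → not met
3. trust-account reconciliation 265 days ago vs limit 270 → met
4. fair-housing training 647 days ago vs limit 730 → met
5. licensed associate brokers 15 ≥ 9 → met
6. continuing education 55 days ago vs limit 60 → met
7. office policy manual present → met
8. designated managing brokers 1 < 2 → not met
9. condition 'holds client earnest money' holds; trust account balance $45,000 ≥ $30,000 → met
10. errors-and-omissions coverage $875,000 ≥ $875,000 → met
Not met: 2, 8

No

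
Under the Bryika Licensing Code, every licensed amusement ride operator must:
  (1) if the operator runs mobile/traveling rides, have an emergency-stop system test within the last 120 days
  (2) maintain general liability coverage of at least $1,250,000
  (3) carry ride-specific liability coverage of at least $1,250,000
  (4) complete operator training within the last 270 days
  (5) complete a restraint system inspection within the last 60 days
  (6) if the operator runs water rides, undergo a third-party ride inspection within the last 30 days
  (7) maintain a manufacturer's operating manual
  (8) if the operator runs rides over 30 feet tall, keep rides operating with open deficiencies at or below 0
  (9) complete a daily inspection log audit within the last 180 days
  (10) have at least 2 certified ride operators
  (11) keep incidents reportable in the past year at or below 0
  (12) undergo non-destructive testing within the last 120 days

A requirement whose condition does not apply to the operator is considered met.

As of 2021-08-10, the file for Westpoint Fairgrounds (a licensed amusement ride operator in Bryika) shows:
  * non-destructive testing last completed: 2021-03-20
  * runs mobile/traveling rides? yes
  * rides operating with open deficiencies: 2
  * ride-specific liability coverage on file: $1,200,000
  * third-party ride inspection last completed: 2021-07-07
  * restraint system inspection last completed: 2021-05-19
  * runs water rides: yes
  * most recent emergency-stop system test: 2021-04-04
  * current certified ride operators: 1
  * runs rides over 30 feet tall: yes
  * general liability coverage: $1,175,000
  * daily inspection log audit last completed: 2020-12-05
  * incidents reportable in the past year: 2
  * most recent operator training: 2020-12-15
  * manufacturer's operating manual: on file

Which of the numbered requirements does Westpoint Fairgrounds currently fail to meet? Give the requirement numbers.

1, 2, 3, 5, 6, 8, 9, 10, 11, 12

1. condition 'runs mobile/traveling rides' holds; emergency-stop system test 128 days ago vs limit 120 → not met
2. general liability coverage $1,175,000 < $1,250,000 → not met
3. ride-specific liability coverage $1,200,000 < $1,250,000 → not met
4. operator training 238 days ago vs limit 270 → met
5. restraint system inspection 83 days ago vs limit 60 → not met
6. condition 'runs water rides' holds; third-party ride inspection 34 days ago vs limit 30 → not met
7. manufacturer's operating manual present → met
8. condition 'runs rides over 30 feet tall' holds; rides operating with open deficiencies 2 > 0 → not met
9. daily inspection log audit 248 days ago vs limit 180 → not met
10. certified ride operators 1 < 2 → not met
11. incidents reportable in the past year 2 > 0 → not met
12. non-destructive testing 143 days ago vs limit 120 → not met
Not met: 1, 2, 3, 5, 6, 8, 9, 10, 11, 12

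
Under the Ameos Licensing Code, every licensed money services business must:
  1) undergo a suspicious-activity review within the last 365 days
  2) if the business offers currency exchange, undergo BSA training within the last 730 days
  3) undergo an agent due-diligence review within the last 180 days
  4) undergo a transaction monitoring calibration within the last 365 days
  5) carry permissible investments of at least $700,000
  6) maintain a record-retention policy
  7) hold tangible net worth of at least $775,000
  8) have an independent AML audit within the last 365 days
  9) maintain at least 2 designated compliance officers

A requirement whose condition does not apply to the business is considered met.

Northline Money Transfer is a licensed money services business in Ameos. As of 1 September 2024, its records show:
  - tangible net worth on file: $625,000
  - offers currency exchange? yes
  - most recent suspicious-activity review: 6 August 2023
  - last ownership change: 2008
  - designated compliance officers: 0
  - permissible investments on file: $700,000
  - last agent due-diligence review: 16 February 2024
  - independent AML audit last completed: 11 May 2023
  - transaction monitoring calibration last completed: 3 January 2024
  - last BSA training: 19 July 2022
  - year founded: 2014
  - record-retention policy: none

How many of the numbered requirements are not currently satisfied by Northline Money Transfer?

1. suspicious-activity review 392 days ago vs limit 365 → not met
2. condition 'offers currency exchange' holds; BSA training 775 days ago vs limit 730 → not met
3. agent due-diligence review 198 days ago vs limit 180 → not met
4. transaction monitoring calibration 242 days ago vs limit 365 → met
5. permissible investments $700,000 ≥ $700,000 → met
6. record-retention policy absent → not met
7. tangible net worth $625,000 < $775,000 → not met
8. independent AML audit 479 days ago vs limit 365 → not met
9. designated compliance officers 0 < 2 → not met
Not met: 7 of 9

7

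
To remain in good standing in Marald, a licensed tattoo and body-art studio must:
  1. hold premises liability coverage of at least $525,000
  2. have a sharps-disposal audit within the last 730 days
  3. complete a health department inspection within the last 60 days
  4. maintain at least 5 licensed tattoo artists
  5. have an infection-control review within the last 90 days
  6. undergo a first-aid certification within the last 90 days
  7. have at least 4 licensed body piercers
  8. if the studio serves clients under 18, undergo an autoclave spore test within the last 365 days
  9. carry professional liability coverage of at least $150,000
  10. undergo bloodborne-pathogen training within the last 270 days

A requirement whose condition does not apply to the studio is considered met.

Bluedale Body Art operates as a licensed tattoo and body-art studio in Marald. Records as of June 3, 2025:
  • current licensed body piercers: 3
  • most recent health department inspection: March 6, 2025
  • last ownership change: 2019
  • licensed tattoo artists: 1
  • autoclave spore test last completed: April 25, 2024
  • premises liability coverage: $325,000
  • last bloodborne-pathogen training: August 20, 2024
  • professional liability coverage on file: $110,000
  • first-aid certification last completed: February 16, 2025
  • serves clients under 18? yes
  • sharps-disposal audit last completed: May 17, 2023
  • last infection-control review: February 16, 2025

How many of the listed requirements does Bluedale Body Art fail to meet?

1. premises liability coverage $325,000 < $525,000 → not met
2. sharps-disposal audit 748 days ago vs limit 730 → not met
3. health department inspection 89 days ago vs limit 60 → not met
4. licensed tattoo artists 1 < 5 → not met
5. infection-control review 107 days ago vs limit 90 → not met
6. first-aid certification 107 days ago vs limit 90 → not met
7. licensed body piercers 3 < 4 → not met
8. condition 'serves clients under 18' holds; autoclave spore test 404 days ago vs limit 365 → not met
9. professional liability coverage $110,000 < $150,000 → not met
10. bloodborne-pathogen training 287 days ago vs limit 270 → not met
Not met: 10 of 10

10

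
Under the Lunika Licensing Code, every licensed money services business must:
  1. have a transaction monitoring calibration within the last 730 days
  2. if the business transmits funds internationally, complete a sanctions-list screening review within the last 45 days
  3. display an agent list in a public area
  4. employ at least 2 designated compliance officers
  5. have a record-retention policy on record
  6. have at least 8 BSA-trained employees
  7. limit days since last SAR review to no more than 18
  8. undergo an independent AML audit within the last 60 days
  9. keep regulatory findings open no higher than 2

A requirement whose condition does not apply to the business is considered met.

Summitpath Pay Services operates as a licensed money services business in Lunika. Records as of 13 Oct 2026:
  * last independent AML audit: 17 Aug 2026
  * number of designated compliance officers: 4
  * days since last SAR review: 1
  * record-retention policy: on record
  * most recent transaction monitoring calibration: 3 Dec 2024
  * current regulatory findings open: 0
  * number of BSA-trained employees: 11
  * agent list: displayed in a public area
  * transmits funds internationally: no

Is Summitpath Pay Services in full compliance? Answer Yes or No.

Yes

1. transaction monitoring calibration 679 days ago vs limit 730 → met
2. condition 'transmits funds internationally' does not hold → requirement n/a → met
3. agent list present → met
4. designated compliance officers 4 ≥ 2 → met
5. record-retention policy present → met
6. BSA-trained employees 11 ≥ 8 → met
7. days since last SAR review 1 ≤ 18 → met
8. independent AML audit 57 days ago vs limit 60 → met
9. regulatory findings open 0 ≤ 2 → met
All met.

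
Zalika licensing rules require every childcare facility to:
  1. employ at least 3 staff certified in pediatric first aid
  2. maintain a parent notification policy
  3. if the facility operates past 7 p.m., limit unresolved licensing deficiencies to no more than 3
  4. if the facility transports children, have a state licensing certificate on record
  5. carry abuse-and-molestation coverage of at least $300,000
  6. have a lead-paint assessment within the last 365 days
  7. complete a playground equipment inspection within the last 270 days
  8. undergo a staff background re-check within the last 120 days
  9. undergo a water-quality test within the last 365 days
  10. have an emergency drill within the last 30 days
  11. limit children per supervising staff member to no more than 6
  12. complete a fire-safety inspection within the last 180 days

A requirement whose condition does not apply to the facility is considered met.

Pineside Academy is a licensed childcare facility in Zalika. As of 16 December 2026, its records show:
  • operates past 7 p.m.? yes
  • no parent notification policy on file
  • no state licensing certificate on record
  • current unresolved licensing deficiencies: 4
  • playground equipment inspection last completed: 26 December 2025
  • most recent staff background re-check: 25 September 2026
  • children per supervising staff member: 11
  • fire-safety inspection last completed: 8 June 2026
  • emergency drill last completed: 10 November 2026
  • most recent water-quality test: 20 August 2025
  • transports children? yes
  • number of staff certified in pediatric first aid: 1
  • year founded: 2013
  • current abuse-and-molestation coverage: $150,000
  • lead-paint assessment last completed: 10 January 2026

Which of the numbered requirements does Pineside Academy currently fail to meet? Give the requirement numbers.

1, 2, 3, 4, 5, 7, 9, 10, 11, 12

1. staff certified in pediatric first aid 1 < 3 → not met
2. parent notification policy absent → not met
3. condition 'operates past 7 p.m.' holds; unresolved licensing deficiencies 4 > 3 → not met
4. condition 'transports children' holds; state licensing certificate absent → not met
5. abuse-and-molestation coverage $150,000 < $300,000 → not met
6. lead-paint assessment 340 days ago vs limit 365 → met
7. playground equipment inspection 355 days ago vs limit 270 → not met
8. staff background re-check 82 days ago vs limit 120 → met
9. water-quality test 483 days ago vs limit 365 → not met
10. emergency drill 36 days ago vs limit 30 → not met
11. children per supervising staff member 11 > 6 → not met
12. fire-safety inspection 191 days ago vs limit 180 → not met
Not met: 1, 2, 3, 4, 5, 7, 9, 10, 11, 12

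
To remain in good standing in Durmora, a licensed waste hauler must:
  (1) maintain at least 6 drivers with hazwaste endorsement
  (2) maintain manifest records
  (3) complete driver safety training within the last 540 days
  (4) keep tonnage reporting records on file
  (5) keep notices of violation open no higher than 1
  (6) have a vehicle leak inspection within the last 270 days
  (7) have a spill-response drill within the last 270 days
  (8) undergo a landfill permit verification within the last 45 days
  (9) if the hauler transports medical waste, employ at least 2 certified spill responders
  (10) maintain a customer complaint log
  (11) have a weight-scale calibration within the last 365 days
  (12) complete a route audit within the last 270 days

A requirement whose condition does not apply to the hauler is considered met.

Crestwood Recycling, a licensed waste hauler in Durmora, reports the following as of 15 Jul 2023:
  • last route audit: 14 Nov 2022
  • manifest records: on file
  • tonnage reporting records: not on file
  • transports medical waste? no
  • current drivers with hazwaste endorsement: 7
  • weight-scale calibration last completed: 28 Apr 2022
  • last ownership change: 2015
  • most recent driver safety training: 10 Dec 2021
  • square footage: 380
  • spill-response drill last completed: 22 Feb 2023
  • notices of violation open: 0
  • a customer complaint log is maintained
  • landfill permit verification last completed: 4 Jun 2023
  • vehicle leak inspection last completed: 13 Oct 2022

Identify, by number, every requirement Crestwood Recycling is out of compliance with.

3, 4, 6, 11

1. drivers with hazwaste endorsement 7 ≥ 6 → met
2. manifest records present → met
3. driver safety training 582 days ago vs limit 540 → not met
4. tonnage reporting records absent → not met
5. notices of violation open 0 ≤ 1 → met
6. vehicle leak inspection 275 days ago vs limit 270 → not met
7. spill-response drill 143 days ago vs limit 270 → met
8. landfill permit verification 41 days ago vs limit 45 → met
9. condition 'transports medical waste' does not hold → requirement n/a → met
10. customer complaint log present → met
11. weight-scale calibration 443 days ago vs limit 365 → not met
12. route audit 243 days ago vs limit 270 → met
Not met: 3, 4, 6, 11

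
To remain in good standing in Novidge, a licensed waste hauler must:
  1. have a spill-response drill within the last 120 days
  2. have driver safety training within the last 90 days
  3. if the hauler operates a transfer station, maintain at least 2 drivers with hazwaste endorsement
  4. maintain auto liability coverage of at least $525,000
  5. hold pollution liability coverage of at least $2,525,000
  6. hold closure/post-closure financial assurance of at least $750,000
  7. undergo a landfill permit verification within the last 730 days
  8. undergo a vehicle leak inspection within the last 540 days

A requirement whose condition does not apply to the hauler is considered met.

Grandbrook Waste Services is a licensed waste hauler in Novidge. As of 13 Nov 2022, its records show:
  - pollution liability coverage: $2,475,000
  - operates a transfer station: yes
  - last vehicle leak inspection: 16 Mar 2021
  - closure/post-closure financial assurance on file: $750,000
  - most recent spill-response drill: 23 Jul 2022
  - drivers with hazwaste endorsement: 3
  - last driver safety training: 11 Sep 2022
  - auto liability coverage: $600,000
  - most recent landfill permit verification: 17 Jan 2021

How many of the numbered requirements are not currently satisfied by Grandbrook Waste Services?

2

1. spill-response drill 113 days ago vs limit 120 → met
2. driver safety training 63 days ago vs limit 90 → met
3. condition 'operates a transfer station' holds; drivers with hazwaste endorsement 3 ≥ 2 → met
4. auto liability coverage $600,000 ≥ $525,000 → met
5. pollution liability coverage $2,475,000 < $2,525,000 → not met
6. closure/post-closure financial assurance $750,000 ≥ $750,000 → met
7. landfill permit verification 665 days ago vs limit 730 → met
8. vehicle leak inspection 607 days ago vs limit 540 → not met
Not met: 2 of 8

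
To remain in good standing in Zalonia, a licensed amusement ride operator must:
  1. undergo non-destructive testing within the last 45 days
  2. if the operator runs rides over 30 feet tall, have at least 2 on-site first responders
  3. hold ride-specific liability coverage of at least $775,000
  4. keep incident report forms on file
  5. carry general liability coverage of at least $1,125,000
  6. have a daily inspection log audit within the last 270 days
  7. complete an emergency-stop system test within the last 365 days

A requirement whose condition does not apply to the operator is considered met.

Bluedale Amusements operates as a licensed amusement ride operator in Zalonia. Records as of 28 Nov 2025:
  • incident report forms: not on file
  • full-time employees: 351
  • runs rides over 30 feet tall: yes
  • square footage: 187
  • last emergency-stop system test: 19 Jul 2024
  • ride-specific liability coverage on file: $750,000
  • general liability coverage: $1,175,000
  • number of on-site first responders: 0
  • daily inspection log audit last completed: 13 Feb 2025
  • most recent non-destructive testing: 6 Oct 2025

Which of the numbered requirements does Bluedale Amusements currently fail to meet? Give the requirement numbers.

1, 2, 3, 4, 6, 7

1. non-destructive testing 53 days ago vs limit 45 → not met
2. condition 'runs rides over 30 feet tall' holds; on-site first responders 0 < 2 → not met
3. ride-specific liability coverage $750,000 < $775,000 → not met
4. incident report forms absent → not met
5. general liability coverage $1,175,000 ≥ $1,125,000 → met
6. daily inspection log audit 288 days ago vs limit 270 → not met
7. emergency-stop system test 497 days ago vs limit 365 → not met
Not met: 1, 2, 3, 4, 6, 7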